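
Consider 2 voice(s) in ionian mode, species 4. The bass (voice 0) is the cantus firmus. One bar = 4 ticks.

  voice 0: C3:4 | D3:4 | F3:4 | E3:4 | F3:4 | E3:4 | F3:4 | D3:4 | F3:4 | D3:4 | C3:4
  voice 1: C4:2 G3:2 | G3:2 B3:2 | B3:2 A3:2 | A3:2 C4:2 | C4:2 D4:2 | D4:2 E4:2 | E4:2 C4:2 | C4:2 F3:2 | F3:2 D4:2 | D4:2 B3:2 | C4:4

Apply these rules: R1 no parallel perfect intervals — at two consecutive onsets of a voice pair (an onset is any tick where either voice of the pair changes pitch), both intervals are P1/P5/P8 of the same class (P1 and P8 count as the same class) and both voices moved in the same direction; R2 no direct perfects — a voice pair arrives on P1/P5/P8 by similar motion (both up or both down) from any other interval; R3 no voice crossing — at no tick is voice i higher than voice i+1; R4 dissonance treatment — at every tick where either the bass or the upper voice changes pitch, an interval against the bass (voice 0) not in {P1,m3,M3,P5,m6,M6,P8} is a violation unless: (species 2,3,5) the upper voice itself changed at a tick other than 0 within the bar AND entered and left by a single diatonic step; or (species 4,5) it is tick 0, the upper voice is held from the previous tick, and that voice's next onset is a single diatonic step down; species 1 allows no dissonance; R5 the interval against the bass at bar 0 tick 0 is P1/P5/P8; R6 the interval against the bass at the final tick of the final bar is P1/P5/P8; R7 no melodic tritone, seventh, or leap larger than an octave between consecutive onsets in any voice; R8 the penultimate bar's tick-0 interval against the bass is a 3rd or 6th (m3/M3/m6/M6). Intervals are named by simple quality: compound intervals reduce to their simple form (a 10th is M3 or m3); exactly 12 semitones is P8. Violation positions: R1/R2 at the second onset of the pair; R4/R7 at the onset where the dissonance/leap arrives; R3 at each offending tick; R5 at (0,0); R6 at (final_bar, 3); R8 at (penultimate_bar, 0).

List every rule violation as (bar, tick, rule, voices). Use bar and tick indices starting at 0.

(1, 0, R4, (0, 1))
(3, 0, R4, (0, 1))
(5, 0, R4, (0, 1))
(6, 0, R4, (0, 1))
(7, 0, R4, (0, 1))
(9, 0, R8, (0, 1))

bar 0: v0=C3 v1=C4 downbeat P8
bar 1: v0=D3 v1=G3 downbeat P4
bar 2: v0=F3 v1=B3 downbeat TT
bar 3: v0=E3 v1=A3 downbeat P4
bar 4: v0=F3 v1=C4 downbeat P5
bar 5: v0=E3 v1=D4 downbeat m7
bar 6: v0=F3 v1=E4 downbeat M7
bar 7: v0=D3 v1=C4 downbeat m7
bar 8: v0=F3 v1=F3 downbeat P1
bar 9: v0=D3 v1=D4 downbeat P8
bar 10: v0=C3 v1=C4 downbeat P8
  -> R4 @ bar 1 tick 0 v(0, 1): D3/G3 P4 untreated
  -> R4 @ bar 3 tick 0 v(0, 1): E3/A3 P4 untreated
  -> R4 @ bar 5 tick 0 v(0, 1): E3/D4 m7 untreated
  -> R4 @ bar 6 tick 0 v(0, 1): F3/E4 M7 untreated
  -> R4 @ bar 7 tick 0 v(0, 1): D3/C4 m7 untreated
  -> R8 @ bar 9 tick 0 v(0, 1): penult P8 not 3rd/6th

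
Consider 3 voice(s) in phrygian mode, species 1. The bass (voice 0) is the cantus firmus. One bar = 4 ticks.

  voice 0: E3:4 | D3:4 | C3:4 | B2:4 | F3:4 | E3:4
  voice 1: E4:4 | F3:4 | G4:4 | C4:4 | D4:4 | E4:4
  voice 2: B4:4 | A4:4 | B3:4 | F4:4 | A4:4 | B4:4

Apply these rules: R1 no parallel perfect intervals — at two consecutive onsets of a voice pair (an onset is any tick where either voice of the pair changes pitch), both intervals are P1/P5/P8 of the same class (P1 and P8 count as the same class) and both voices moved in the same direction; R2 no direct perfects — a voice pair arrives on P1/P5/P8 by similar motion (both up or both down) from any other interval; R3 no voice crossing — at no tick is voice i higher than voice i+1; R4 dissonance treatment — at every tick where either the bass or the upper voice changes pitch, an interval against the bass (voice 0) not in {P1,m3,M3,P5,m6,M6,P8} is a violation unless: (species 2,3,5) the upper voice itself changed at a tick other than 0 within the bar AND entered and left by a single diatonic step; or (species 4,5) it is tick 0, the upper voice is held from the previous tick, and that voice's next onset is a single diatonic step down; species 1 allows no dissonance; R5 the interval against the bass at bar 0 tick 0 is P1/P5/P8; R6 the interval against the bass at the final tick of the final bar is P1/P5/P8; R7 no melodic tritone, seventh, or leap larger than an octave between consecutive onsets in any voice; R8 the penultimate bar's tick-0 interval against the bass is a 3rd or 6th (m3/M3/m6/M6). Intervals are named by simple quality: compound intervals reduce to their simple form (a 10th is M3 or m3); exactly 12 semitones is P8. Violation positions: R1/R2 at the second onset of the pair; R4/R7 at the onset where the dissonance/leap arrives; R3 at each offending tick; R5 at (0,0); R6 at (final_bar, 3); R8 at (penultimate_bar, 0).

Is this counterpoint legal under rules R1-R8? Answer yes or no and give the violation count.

bar 0: v0=E3 v1=E4 v2=B4 (P5)
bar 1: v0=D3 v1=F3 v2=A4 (P5)
bar 2: v0=C3 v1=G4 v2=B3 (M7)
bar 3: v0=B2 v1=C4 v2=F4 (TT)
bar 4: v0=F3 v1=D4 v2=A4 (M3)
bar 5: v0=E3 v1=E4 v2=B4 (P5)
  R1 @ bar1.0: E3/B4 P5 -> D3/A4 P5 similar
  R7 @ bar1.0: E4->F3 leap 11st
  R3 @ bar2.0: G4 above B3
  R4 @ bar2.0: C3/B3 M7 untreated
  R7 @ bar2.0: F3->G4 leap 14st
  R7 @ bar2.0: A4->B3 leap 10st
  R3 @ bar2.1: G4 above B3
  R3 @ bar2.2: G4 above B3
  R3 @ bar2.3: G4 above B3
  R4 @ bar3.0: B2/C4 m2 untreated
  R4 @ bar3.0: B2/F4 TT untreated
  R7 @ bar3.0: B3->F4 leap 6st
  R2 @ bar4.0: C4/F4 P4 -> D4/A4 P5 similar
  R7 @ bar4.0: B2->F3 leap 6st
  R1 @ bar5.0: D4/A4 P5 -> E4/B4 P5 similar

No (15 violations)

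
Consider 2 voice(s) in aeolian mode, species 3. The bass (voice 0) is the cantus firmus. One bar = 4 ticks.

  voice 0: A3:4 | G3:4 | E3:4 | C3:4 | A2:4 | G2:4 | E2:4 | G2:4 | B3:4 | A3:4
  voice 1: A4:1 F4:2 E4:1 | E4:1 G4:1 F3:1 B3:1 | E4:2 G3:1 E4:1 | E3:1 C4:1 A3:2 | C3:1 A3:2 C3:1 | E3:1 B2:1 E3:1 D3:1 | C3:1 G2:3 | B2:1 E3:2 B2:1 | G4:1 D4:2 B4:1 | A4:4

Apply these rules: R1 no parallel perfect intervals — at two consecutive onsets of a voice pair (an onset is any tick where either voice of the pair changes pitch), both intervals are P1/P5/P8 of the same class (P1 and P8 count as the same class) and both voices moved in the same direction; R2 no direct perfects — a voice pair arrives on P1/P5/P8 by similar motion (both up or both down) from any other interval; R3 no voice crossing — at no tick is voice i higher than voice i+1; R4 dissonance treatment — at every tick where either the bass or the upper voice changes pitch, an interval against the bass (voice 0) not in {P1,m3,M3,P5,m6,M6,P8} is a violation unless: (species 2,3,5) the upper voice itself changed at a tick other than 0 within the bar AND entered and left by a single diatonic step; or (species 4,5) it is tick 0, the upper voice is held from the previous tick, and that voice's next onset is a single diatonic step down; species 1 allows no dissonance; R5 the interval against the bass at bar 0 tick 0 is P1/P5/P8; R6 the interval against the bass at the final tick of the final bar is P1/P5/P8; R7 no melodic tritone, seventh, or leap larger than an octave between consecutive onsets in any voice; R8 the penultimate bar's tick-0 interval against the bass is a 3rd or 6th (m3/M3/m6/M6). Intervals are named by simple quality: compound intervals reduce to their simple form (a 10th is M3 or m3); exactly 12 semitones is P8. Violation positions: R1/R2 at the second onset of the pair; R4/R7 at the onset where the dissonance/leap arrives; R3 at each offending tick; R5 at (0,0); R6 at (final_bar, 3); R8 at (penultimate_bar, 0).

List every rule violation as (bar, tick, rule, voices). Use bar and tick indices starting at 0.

(1, 2, R3, (0, 1))
(1, 2, R4, (0, 1))
(1, 2, R7, (1,))
(1, 3, R7, (1,))
(8, 0, R7, (0,))
(8, 0, R7, (1,))
(9, 0, R1, (0, 1))

bar 0: v0=A3 v1=A4 downbeat P8
bar 1: v0=G3 v1=E4 downbeat M6
bar 2: v0=E3 v1=E4 downbeat P8
bar 3: v0=C3 v1=E3 downbeat M3
bar 4: v0=A2 v1=C3 downbeat m3
bar 5: v0=G2 v1=E3 downbeat M6
bar 6: v0=E2 v1=C3 downbeat m6
bar 7: v0=G2 v1=B2 downbeat M3
bar 8: v0=B3 v1=G4 downbeat m6
bar 9: v0=A3 v1=A4 downbeat P8
  -> R3 @ bar 1 tick 2 v(0, 1): G3 above F3
  -> R4 @ bar 1 tick 2 v(0, 1): G3/F3 M2 untreated
  -> R7 @ bar 1 tick 2 v(1,): G4->F3 leap 14st
  -> R7 @ bar 1 tick 3 v(1,): F3->B3 leap 6st
  -> R7 @ bar 8 tick 0 v(0,): G2->B3 leap 16st
  -> R7 @ bar 8 tick 0 v(1,): B2->G4 leap 20st
  -> R1 @ bar 9 tick 0 v(0, 1): B3/B4 P8 -> A3/A4 P8 similar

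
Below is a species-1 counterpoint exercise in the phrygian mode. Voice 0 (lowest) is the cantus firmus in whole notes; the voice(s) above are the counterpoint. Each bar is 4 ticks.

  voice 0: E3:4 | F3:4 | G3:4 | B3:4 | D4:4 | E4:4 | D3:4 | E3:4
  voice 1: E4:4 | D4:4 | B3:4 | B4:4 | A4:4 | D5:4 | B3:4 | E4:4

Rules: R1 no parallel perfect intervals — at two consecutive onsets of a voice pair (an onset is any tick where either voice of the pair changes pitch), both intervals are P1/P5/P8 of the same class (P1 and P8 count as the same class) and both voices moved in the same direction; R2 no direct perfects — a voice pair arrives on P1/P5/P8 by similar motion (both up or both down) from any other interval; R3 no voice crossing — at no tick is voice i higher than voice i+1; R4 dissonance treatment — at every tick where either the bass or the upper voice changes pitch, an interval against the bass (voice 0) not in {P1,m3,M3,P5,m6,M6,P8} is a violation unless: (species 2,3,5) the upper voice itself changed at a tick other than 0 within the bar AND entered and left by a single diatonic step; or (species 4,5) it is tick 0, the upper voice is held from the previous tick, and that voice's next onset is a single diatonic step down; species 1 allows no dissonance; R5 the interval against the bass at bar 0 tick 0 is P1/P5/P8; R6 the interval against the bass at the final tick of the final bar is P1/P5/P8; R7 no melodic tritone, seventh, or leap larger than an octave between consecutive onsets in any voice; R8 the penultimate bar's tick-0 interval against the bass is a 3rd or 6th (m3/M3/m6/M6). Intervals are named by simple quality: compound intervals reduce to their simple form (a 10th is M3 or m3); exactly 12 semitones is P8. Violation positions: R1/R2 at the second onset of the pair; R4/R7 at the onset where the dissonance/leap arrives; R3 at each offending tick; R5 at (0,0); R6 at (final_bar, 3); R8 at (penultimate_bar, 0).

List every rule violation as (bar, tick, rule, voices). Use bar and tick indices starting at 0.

(3, 0, R2, (0, 1))
(5, 0, R4, (0, 1))
(6, 0, R7, (0,))
(6, 0, R7, (1,))
(7, 0, R2, (0, 1))

bar 0: v0=E3 v1=E4 downbeat P8
bar 1: v0=F3 v1=D4 downbeat M6
bar 2: v0=G3 v1=B3 downbeat M3
bar 3: v0=B3 v1=B4 downbeat P8
bar 4: v0=D4 v1=A4 downbeat P5
bar 5: v0=E4 v1=D5 downbeat m7
bar 6: v0=D3 v1=B3 downbeat M6
bar 7: v0=E3 v1=E4 downbeat P8
  -> R2 @ bar 3 tick 0 v(0, 1): G3/B3 M3 -> B3/B4 P8 similar
  -> R4 @ bar 5 tick 0 v(0, 1): E4/D5 m7 untreated
  -> R7 @ bar 6 tick 0 v(0,): E4->D3 leap 14st
  -> R7 @ bar 6 tick 0 v(1,): D5->B3 leap 15st
  -> R2 @ bar 7 tick 0 v(0, 1): D3/B3 M6 -> E3/E4 P8 similar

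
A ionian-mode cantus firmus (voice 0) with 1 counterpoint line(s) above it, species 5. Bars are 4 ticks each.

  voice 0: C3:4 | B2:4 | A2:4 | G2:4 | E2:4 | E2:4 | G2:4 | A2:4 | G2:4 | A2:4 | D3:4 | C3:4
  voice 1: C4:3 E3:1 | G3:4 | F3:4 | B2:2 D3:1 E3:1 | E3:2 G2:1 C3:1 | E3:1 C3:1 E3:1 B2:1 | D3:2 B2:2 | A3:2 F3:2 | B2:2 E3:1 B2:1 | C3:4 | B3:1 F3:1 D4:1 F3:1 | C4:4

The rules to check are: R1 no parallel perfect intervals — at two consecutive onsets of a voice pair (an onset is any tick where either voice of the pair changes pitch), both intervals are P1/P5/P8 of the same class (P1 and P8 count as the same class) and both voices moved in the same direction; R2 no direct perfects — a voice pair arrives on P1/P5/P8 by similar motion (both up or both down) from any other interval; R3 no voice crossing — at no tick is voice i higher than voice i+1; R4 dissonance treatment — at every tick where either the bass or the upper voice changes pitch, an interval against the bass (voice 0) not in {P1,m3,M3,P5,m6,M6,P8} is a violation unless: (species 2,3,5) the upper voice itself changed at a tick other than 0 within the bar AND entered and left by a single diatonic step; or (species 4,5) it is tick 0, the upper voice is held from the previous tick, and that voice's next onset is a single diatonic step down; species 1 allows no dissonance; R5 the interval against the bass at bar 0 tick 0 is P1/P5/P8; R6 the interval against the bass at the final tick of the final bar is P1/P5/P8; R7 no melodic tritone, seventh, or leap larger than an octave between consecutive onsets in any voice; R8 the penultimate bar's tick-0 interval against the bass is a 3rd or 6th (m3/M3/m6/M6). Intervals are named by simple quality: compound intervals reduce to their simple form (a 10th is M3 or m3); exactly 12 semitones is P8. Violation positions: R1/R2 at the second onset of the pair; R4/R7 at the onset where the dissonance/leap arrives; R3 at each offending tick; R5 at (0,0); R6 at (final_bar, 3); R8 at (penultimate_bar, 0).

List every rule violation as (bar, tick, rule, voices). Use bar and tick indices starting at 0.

bar 0: v0=C3 v1=C4 downbeat P8
bar 1: v0=B2 v1=G3 downbeat m6
bar 2: v0=A2 v1=F3 downbeat m6
bar 3: v0=G2 v1=B2 downbeat M3
bar 4: v0=E2 v1=E3 downbeat P8
bar 5: v0=E2 v1=E3 downbeat P8
bar 6: v0=G2 v1=D3 downbeat P5
bar 7: v0=A2 v1=A3 downbeat P8
bar 8: v0=G2 v1=B2 downbeat M3
bar 9: v0=A2 v1=C3 downbeat m3
bar 10: v0=D3 v1=B3 downbeat M6
bar 11: v0=C3 v1=C4 downbeat P8
  -> R7 @ bar 3 tick 0 v(1,): F3->B2 leap 6st
  -> R1 @ bar 6 tick 0 v(0, 1): E2/B2 P5 -> G2/D3 P5 similar
  -> R2 @ bar 7 tick 0 v(0, 1): G2/B2 M3 -> A2/A3 P8 similar
  -> R7 @ bar 7 tick 0 v(1,): B2->A3 leap 10st
  -> R7 @ bar 8 tick 0 v(1,): F3->B2 leap 6st
  -> R7 @ bar 10 tick 0 v(1,): C3->B3 leap 11st
  -> R7 @ bar 10 tick 1 v(1,): B3->F3 leap 6st

(3, 0, R7, (1,))
(6, 0, R1, (0, 1))
(7, 0, R2, (0, 1))
(7, 0, R7, (1,))
(8, 0, R7, (1,))
(10, 0, R7, (1,))
(10, 1, R7, (1,))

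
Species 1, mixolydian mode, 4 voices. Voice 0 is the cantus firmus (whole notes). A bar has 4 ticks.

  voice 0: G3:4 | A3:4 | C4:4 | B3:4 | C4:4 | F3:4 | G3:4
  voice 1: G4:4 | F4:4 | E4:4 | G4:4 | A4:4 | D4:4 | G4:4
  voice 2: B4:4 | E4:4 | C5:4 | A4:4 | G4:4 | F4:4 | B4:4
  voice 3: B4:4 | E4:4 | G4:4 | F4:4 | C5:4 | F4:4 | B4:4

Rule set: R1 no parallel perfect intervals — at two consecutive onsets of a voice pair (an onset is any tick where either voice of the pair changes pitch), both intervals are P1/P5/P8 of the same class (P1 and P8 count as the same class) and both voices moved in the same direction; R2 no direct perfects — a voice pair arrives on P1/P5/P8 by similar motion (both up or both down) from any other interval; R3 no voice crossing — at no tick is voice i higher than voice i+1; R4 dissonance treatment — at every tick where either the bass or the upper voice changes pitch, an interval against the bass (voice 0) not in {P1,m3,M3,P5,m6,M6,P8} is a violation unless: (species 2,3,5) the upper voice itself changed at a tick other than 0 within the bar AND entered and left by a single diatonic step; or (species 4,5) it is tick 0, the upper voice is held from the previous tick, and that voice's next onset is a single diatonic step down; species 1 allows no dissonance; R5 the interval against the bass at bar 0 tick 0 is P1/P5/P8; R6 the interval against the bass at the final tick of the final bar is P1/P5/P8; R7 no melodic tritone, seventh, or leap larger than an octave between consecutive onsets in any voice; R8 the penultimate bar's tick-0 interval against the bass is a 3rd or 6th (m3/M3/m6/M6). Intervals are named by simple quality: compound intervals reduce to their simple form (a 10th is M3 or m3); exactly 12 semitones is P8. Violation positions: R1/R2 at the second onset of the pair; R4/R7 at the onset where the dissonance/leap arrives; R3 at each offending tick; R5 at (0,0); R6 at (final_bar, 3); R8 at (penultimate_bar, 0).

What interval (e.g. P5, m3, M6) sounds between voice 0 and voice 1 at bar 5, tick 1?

voice 0=F3 voice 1=D4 -> M6

M6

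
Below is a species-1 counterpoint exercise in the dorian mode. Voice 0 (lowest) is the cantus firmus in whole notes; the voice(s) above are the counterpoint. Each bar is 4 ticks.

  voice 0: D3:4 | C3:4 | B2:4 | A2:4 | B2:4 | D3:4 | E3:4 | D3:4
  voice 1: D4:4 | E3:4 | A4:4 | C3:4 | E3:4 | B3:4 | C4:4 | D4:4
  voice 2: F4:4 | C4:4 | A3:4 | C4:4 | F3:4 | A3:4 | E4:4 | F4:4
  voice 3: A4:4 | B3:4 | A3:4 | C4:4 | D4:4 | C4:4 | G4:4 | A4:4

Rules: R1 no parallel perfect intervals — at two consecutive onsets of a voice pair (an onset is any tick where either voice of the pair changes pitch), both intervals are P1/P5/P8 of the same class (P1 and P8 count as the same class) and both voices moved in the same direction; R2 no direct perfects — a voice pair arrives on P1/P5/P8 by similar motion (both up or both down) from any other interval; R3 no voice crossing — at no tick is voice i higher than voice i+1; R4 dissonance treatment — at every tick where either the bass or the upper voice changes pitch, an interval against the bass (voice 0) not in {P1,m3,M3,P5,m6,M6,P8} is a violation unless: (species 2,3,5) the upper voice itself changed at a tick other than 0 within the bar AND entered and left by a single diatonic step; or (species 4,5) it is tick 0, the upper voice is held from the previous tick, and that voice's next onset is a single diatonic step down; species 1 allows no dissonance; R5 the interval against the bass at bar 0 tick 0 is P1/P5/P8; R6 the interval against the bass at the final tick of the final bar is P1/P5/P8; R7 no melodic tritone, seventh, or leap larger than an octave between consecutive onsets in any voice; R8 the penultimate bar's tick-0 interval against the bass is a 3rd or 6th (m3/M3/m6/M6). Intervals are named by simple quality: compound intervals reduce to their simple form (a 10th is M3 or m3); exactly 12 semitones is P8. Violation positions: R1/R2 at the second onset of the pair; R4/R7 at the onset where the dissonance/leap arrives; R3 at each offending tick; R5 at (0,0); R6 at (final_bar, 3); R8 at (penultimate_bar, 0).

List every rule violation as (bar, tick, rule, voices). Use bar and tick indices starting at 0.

bar 0: v0=D3 v1=D4 v2=F4 v3=A4 downbeat P5
bar 1: v0=C3 v1=E3 v2=C4 v3=B3 downbeat M7
bar 2: v0=B2 v1=A4 v2=A3 v3=A3 downbeat m7
bar 3: v0=A2 v1=C3 v2=C4 v3=C4 downbeat m3
bar 4: v0=B2 v1=E3 v2=F3 v3=D4 downbeat m3
bar 5: v0=D3 v1=B3 v2=A3 v3=C4 downbeat m7
bar 6: v0=E3 v1=C4 v2=E4 v3=G4 downbeat m3
bar 7: v0=D3 v1=D4 v2=F4 v3=A4 downbeat P5
  -> R5 @ bar 0 tick 0 v(0, 2): opens on m3
  -> R1 @ bar 1 tick 0 v(1, 3): D4/A4 P5 -> E3/B3 P5 similar
  -> R2 @ bar 1 tick 0 v(0, 2): D3/F4 m3 -> C3/C4 P8 similar
  -> R3 @ bar 1 tick 0 v(2, 3): C4 above B3
  -> R4 @ bar 1 tick 0 v(0, 3): C3/B3 M7 untreated
  -> R7 @ bar 1 tick 0 v(1,): D4->E3 leap 10st
  -> R7 @ bar 1 tick 0 v(3,): A4->B3 leap 10st
  -> R3 @ bar 1 tick 1 v(2, 3): C4 above B3
  -> R3 @ bar 1 tick 2 v(2, 3): C4 above B3
  -> R3 @ bar 1 tick 3 v(2, 3): C4 above B3
  -> R2 @ bar 2 tick 0 v(2, 3): C4/B3 m2 -> A3/A3 P1 similar
  -> R3 @ bar 2 tick 0 v(1, 2): A4 above A3
  -> R4 @ bar 2 tick 0 v(0, 1): B2/A4 m7 untreated
  -> R4 @ bar 2 tick 0 v(0, 2): B2/A3 m7 untreated
  -> R4 @ bar 2 tick 0 v(0, 3): B2/A3 m7 untreated
  -> R7 @ bar 2 tick 0 v(1,): E3->A4 leap 17st
  -> R3 @ bar 2 tick 1 v(1, 2): A4 above A3
  -> R3 @ bar 2 tick 2 v(1, 2): A4 above A3
  -> R3 @ bar 2 tick 3 v(1, 2): A4 above A3
  -> R1 @ bar 3 tick 0 v(2, 3): A3/A3 P1 -> C4/C4 P1 similar
  -> R7 @ bar 3 tick 0 v(1,): A4->C3 leap 21st
  -> R4 @ bar 4 tick 0 v(0, 1): B2/E3 P4 untreated
  -> R4 @ bar 4 tick 0 v(0, 2): B2/F3 TT untreated
  -> R2 @ bar 5 tick 0 v(0, 2): B2/F3 TT -> D3/A3 P5 similar
  -> R3 @ bar 5 tick 0 v(1, 2): B3 above A3
  -> R4 @ bar 5 tick 0 v(0, 3): D3/C4 m7 untreated
  -> R3 @ bar 5 tick 1 v(1, 2): B3 above A3
  -> R3 @ bar 5 tick 2 v(1, 2): B3 above A3
  -> R3 @ bar 5 tick 3 v(1, 2): B3 above A3
  -> R2 @ bar 6 tick 0 v(0, 2): D3/A3 P5 -> E3/E4 P8 similar
  -> R2 @ bar 6 tick 0 v(1, 3): B3/C4 m2 -> C4/G4 P5 similar
  -> R8 @ bar 6 tick 0 v(0, 2): penult P8 not 3rd/6th
  -> R1 @ bar 7 tick 0 v(1, 3): C4/G4 P5 -> D4/A4 P5 similar
  -> R6 @ bar 7 tick 3 v(0, 2): closes on m3

(0, 0, R5, (0, 2))
(1, 0, R1, (1, 3))
(1, 0, R2, (0, 2))
(1, 0, R3, (2, 3))
(1, 0, R4, (0, 3))
(1, 0, R7, (1,))
(1, 0, R7, (3,))
(1, 1, R3, (2, 3))
(1, 2, R3, (2, 3))
(1, 3, R3, (2, 3))
(2, 0, R2, (2, 3))
(2, 0, R3, (1, 2))
(2, 0, R4, (0, 1))
(2, 0, R4, (0, 2))
(2, 0, R4, (0, 3))
(2, 0, R7, (1,))
(2, 1, R3, (1, 2))
(2, 2, R3, (1, 2))
(2, 3, R3, (1, 2))
(3, 0, R1, (2, 3))
(3, 0, R7, (1,))
(4, 0, R4, (0, 1))
(4, 0, R4, (0, 2))
(5, 0, R2, (0, 2))
(5, 0, R3, (1, 2))
(5, 0, R4, (0, 3))
(5, 1, R3, (1, 2))
(5, 2, R3, (1, 2))
(5, 3, R3, (1, 2))
(6, 0, R2, (0, 2))
(6, 0, R2, (1, 3))
(6, 0, R8, (0, 2))
(7, 0, R1, (1, 3))
(7, 3, R6, (0, 2))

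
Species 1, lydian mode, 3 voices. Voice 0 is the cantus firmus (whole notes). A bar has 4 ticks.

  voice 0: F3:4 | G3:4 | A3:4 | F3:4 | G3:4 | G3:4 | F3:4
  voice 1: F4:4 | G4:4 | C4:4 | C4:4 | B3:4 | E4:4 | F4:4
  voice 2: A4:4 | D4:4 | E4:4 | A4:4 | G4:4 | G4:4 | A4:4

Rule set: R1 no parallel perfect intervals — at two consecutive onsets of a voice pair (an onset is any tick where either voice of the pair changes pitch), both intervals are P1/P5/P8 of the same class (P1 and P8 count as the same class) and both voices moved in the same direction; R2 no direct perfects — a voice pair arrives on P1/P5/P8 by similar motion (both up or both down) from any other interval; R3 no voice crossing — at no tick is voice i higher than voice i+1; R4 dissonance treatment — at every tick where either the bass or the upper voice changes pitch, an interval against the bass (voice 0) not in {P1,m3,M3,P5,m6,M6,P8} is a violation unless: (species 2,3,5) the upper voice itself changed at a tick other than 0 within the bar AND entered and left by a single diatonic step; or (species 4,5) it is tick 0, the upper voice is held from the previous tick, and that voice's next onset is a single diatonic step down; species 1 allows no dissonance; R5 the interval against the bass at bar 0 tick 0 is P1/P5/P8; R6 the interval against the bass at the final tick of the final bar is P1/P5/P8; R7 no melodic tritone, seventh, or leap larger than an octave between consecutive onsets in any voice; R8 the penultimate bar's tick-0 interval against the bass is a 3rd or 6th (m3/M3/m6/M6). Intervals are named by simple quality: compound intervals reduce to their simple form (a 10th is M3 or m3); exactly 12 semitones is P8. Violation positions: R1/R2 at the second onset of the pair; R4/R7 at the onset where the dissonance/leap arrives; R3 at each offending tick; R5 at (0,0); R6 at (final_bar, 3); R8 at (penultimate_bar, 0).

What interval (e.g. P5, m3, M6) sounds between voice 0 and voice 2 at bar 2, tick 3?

voice 0=A3 voice 2=E4 -> P5

P5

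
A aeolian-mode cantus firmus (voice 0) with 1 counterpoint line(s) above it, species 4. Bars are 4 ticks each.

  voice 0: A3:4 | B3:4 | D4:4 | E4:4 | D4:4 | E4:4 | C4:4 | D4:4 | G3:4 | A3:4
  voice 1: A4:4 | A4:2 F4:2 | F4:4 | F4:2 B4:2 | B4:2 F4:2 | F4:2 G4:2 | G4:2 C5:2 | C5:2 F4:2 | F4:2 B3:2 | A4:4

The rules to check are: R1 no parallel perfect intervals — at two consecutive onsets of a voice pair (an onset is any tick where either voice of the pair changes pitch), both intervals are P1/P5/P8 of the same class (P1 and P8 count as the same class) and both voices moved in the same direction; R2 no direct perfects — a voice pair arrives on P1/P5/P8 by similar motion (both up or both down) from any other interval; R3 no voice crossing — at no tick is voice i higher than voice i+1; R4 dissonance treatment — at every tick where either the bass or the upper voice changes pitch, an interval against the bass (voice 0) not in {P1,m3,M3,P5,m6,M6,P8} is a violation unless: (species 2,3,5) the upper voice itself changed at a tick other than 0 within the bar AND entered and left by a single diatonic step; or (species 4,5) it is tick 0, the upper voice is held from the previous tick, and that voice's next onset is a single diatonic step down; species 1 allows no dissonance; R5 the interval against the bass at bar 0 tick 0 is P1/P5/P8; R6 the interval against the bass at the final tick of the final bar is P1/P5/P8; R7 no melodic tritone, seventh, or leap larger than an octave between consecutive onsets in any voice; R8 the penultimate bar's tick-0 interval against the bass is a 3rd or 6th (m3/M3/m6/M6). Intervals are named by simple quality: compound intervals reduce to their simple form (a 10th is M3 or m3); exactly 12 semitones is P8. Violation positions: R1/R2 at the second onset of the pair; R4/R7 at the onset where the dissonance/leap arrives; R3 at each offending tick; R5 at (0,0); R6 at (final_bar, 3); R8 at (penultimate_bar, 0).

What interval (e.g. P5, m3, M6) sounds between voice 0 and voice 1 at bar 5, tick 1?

voice 0=E4 voice 1=F4 -> m2

m2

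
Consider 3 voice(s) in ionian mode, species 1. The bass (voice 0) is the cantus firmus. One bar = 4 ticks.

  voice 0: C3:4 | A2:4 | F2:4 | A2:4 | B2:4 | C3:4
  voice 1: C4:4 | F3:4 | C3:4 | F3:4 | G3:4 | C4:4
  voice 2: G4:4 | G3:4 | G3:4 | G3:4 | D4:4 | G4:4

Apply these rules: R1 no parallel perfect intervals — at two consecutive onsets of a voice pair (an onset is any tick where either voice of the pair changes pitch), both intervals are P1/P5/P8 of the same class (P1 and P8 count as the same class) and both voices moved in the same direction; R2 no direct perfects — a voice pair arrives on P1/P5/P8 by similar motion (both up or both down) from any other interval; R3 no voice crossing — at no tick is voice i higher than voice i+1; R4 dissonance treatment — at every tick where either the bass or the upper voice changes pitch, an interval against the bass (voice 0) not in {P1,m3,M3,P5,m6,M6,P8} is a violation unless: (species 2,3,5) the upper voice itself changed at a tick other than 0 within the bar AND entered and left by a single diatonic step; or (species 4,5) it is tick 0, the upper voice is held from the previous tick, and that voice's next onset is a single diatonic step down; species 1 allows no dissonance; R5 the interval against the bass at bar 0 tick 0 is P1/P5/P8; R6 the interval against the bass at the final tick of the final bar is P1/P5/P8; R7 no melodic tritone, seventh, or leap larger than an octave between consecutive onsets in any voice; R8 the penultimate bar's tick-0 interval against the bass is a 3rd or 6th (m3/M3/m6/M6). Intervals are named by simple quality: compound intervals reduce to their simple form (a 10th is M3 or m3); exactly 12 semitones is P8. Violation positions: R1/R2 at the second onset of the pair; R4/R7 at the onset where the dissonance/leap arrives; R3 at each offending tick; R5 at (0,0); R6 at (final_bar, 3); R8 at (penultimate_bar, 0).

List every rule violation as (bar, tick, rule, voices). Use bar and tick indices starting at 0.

bar 0: v0=C3 v1=C4 v2=G4 downbeat P5
bar 1: v0=A2 v1=F3 v2=G3 downbeat m7
bar 2: v0=F2 v1=C3 v2=G3 downbeat M2
bar 3: v0=A2 v1=F3 v2=G3 downbeat m7
bar 4: v0=B2 v1=G3 v2=D4 downbeat m3
bar 5: v0=C3 v1=C4 v2=G4 downbeat P5
  -> R4 @ bar 1 tick 0 v(0, 2): A2/G3 m7 untreated
  -> R2 @ bar 2 tick 0 v(0, 1): A2/F3 m6 -> F2/C3 P5 similar
  -> R4 @ bar 2 tick 0 v(0, 2): F2/G3 M2 untreated
  -> R4 @ bar 3 tick 0 v(0, 2): A2/G3 m7 untreated
  -> R2 @ bar 4 tick 0 v(1, 2): F3/G3 M2 -> G3/D4 P5 similar
  -> R1 @ bar 5 tick 0 v(1, 2): G3/D4 P5 -> C4/G4 P5 similar
  -> R2 @ bar 5 tick 0 v(0, 1): B2/G3 m6 -> C3/C4 P8 similar
  -> R2 @ bar 5 tick 0 v(0, 2): B2/D4 m3 -> C3/G4 P5 similar

(1, 0, R4, (0, 2))
(2, 0, R2, (0, 1))
(2, 0, R4, (0, 2))
(3, 0, R4, (0, 2))
(4, 0, R2, (1, 2))
(5, 0, R1, (1, 2))
(5, 0, R2, (0, 1))
(5, 0, R2, (0, 2))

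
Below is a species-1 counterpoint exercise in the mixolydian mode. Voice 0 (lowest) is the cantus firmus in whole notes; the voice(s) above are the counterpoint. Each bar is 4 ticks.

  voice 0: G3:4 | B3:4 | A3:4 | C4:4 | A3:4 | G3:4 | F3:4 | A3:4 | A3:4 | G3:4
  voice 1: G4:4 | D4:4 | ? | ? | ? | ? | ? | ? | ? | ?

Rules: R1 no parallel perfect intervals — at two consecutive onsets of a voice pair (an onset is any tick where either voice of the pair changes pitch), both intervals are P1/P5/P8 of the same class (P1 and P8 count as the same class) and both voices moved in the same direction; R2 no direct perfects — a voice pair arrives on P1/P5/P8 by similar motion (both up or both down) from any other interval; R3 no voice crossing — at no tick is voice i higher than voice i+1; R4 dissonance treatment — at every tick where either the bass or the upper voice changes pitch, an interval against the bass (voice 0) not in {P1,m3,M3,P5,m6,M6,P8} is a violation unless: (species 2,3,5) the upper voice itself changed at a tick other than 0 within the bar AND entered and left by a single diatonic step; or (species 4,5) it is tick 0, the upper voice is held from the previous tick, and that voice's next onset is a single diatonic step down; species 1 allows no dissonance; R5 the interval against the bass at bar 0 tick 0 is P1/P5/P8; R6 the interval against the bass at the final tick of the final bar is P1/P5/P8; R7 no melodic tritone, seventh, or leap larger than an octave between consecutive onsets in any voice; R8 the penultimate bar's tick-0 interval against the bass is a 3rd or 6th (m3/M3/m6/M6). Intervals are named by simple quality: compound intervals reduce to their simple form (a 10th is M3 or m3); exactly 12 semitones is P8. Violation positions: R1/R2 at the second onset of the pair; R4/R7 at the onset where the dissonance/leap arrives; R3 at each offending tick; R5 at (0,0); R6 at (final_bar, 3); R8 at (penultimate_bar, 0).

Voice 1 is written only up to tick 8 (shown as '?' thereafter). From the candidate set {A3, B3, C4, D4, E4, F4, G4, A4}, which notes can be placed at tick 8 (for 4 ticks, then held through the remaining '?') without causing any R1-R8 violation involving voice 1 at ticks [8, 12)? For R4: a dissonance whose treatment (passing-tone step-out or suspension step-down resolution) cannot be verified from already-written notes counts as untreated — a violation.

{A4, C4, E4, F4}

A3: violates R2
B3: violates R4
C4: legal
D4: violates R4
E4: legal
F4: legal
G4: violates R4
A4: legal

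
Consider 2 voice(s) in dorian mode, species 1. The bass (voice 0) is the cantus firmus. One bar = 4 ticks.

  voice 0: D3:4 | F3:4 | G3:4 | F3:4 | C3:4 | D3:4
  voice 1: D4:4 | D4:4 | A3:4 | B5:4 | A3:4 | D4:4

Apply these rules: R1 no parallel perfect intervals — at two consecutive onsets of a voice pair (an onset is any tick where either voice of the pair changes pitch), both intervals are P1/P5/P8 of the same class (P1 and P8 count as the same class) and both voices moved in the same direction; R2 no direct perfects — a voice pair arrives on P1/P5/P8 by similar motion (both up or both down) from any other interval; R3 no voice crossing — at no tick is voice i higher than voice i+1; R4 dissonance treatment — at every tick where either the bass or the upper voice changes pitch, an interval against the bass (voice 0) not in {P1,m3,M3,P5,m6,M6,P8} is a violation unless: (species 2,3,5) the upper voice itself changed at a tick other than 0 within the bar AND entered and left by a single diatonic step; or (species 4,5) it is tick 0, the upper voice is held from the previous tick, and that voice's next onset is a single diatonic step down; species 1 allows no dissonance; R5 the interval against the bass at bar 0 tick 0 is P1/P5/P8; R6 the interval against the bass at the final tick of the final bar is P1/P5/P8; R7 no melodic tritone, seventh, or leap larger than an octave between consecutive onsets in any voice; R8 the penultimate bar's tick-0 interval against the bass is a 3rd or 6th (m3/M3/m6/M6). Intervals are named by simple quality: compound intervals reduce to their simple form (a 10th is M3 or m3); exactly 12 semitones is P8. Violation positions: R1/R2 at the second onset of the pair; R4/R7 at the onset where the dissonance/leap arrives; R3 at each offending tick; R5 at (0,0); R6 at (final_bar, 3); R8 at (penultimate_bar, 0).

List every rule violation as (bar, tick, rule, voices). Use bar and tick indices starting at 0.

bar 0: v0=D3 v1=D4 downbeat P8
bar 1: v0=F3 v1=D4 downbeat M6
bar 2: v0=G3 v1=A3 downbeat M2
bar 3: v0=F3 v1=B5 downbeat TT
bar 4: v0=C3 v1=A3 downbeat M6
bar 5: v0=D3 v1=D4 downbeat P8
  -> R4 @ bar 2 tick 0 v(0, 1): G3/A3 M2 untreated
  -> R4 @ bar 3 tick 0 v(0, 1): F3/B5 TT untreated
  -> R7 @ bar 3 tick 0 v(1,): A3->B5 leap 26st
  -> R7 @ bar 4 tick 0 v(1,): B5->A3 leap 26st
  -> R2 @ bar 5 tick 0 v(0, 1): C3/A3 M6 -> D3/D4 P8 similar

(2, 0, R4, (0, 1))
(3, 0, R4, (0, 1))
(3, 0, R7, (1,))
(4, 0, R7, (1,))
(5, 0, R2, (0, 1))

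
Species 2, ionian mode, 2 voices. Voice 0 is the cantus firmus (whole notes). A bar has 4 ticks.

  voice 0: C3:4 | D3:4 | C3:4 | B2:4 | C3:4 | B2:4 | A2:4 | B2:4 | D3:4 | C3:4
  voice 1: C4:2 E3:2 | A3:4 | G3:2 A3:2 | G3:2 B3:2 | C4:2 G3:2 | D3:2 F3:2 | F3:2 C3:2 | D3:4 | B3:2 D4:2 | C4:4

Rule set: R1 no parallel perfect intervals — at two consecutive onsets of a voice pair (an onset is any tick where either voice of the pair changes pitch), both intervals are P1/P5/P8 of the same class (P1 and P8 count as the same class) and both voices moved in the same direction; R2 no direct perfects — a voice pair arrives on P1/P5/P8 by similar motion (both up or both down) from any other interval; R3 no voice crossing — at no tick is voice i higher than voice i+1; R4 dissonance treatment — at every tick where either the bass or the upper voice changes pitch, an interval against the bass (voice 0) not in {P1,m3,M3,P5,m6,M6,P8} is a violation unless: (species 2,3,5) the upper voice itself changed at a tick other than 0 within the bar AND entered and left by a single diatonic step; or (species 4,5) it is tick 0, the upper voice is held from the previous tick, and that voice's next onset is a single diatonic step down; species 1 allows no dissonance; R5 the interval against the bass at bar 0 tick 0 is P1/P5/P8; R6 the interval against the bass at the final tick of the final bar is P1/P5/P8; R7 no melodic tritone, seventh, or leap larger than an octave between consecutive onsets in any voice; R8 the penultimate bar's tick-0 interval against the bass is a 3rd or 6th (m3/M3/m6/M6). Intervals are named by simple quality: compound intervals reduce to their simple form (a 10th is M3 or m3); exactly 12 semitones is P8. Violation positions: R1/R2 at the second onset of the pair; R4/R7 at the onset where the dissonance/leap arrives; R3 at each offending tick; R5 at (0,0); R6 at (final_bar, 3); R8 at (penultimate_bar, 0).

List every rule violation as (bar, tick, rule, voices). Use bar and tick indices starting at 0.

bar 0: v0=C3 v1=C4 downbeat P8
bar 1: v0=D3 v1=A3 downbeat P5
bar 2: v0=C3 v1=G3 downbeat P5
bar 3: v0=B2 v1=G3 downbeat m6
bar 4: v0=C3 v1=C4 downbeat P8
bar 5: v0=B2 v1=D3 downbeat m3
bar 6: v0=A2 v1=F3 downbeat m6
bar 7: v0=B2 v1=D3 downbeat m3
bar 8: v0=D3 v1=B3 downbeat M6
bar 9: v0=C3 v1=C4 downbeat P8
  -> R2 @ bar 1 tick 0 v(0, 1): C3/E3 M3 -> D3/A3 P5 similar
  -> R1 @ bar 2 tick 0 v(0, 1): D3/A3 P5 -> C3/G3 P5 similar
  -> R1 @ bar 4 tick 0 v(0, 1): B2/B3 P8 -> C3/C4 P8 similar
  -> R4 @ bar 5 tick 2 v(0, 1): B2/F3 TT untreated
  -> R1 @ bar 9 tick 0 v(0, 1): D3/D4 P8 -> C3/C4 P8 similar

(1, 0, R2, (0, 1))
(2, 0, R1, (0, 1))
(4, 0, R1, (0, 1))
(5, 2, R4, (0, 1))
(9, 0, R1, (0, 1))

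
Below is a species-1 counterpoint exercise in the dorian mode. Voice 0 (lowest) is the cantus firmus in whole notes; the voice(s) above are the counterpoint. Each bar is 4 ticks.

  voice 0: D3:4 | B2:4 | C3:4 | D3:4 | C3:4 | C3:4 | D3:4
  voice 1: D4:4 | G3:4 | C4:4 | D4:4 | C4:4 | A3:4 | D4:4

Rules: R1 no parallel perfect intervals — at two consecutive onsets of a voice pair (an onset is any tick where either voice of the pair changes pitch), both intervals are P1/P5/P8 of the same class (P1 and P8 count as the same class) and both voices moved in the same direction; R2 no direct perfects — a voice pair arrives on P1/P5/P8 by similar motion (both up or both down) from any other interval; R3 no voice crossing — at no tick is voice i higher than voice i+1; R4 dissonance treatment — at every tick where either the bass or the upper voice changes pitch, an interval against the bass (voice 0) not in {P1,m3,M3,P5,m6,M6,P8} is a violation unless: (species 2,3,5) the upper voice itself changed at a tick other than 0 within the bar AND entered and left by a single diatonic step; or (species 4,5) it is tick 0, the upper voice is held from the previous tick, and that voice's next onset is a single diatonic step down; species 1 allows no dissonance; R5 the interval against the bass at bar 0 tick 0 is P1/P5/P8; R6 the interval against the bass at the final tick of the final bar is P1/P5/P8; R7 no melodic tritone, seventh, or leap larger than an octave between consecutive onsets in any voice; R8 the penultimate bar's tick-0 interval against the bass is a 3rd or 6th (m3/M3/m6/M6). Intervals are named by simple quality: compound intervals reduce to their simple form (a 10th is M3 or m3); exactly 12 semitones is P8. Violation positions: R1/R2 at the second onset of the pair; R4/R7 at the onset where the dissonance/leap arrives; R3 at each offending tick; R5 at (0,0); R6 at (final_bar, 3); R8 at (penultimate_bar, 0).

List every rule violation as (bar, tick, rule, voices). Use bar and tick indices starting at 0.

bar 0: v0=D3 v1=D4 downbeat P8
bar 1: v0=B2 v1=G3 downbeat m6
bar 2: v0=C3 v1=C4 downbeat P8
bar 3: v0=D3 v1=D4 downbeat P8
bar 4: v0=C3 v1=C4 downbeat P8
bar 5: v0=C3 v1=A3 downbeat M6
bar 6: v0=D3 v1=D4 downbeat P8
  -> R2 @ bar 2 tick 0 v(0, 1): B2/G3 m6 -> C3/C4 P8 similar
  -> R1 @ bar 3 tick 0 v(0, 1): C3/C4 P8 -> D3/D4 P8 similar
  -> R1 @ bar 4 tick 0 v(0, 1): D3/D4 P8 -> C3/C4 P8 similar
  -> R2 @ bar 6 tick 0 v(0, 1): C3/A3 M6 -> D3/D4 P8 similar

(2, 0, R2, (0, 1))
(3, 0, R1, (0, 1))
(4, 0, R1, (0, 1))
(6, 0, R2, (0, 1))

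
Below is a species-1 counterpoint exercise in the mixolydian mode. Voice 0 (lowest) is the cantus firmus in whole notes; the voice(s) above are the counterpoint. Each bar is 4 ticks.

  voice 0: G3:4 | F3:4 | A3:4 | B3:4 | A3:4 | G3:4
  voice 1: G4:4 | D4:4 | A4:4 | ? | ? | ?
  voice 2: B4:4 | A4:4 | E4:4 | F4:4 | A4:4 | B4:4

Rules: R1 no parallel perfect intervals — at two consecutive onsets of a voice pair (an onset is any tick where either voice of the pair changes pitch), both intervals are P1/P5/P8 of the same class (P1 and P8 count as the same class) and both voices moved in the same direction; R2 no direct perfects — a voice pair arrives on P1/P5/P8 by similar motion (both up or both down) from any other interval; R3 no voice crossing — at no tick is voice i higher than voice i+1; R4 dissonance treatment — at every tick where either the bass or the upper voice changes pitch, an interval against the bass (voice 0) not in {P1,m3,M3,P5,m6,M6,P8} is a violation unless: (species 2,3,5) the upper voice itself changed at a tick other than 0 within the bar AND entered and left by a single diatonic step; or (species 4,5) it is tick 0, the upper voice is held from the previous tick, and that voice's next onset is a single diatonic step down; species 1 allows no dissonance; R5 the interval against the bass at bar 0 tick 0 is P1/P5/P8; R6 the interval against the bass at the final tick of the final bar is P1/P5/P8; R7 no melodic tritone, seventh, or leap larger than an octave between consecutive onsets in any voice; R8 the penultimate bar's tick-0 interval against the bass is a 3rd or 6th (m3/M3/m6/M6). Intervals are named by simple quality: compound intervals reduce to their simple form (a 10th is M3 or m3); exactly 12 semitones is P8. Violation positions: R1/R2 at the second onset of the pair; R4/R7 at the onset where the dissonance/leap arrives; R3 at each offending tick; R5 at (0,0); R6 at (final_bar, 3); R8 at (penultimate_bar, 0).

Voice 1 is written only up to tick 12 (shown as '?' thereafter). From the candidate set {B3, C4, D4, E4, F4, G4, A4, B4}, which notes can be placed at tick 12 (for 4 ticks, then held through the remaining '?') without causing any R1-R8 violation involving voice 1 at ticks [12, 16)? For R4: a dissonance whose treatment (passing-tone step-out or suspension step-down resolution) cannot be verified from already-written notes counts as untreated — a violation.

B3: violates R7
C4: violates R4
D4: legal
E4: violates R4
F4: violates R4
G4: violates R3
A4: violates R3,R4
B4: violates R1,R3

{D4}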